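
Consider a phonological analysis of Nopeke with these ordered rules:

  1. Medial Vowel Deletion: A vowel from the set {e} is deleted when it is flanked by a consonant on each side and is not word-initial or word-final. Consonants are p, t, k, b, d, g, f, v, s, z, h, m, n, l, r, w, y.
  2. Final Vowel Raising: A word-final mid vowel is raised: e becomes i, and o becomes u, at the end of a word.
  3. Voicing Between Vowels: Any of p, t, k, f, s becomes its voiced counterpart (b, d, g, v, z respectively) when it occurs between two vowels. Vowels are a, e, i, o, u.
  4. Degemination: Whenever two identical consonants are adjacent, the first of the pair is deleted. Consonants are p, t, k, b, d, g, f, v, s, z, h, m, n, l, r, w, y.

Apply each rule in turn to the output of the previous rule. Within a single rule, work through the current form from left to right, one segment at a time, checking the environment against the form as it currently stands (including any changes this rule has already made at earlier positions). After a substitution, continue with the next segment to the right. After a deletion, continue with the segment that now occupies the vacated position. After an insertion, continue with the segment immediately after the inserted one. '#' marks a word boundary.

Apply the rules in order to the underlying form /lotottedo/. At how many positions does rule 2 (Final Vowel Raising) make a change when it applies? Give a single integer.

1 Medial Vowel Deletion: [lotottedo] → [lotottdo]
2 Final Vowel Raising: [lotottdo] → [lotottdu]
3 Voicing Between Vowels: [lotottdu] → [lodottdu]
4 Degemination: [lodottdu] → [lodotdu]
Rule 2 changed 1 position(s).

1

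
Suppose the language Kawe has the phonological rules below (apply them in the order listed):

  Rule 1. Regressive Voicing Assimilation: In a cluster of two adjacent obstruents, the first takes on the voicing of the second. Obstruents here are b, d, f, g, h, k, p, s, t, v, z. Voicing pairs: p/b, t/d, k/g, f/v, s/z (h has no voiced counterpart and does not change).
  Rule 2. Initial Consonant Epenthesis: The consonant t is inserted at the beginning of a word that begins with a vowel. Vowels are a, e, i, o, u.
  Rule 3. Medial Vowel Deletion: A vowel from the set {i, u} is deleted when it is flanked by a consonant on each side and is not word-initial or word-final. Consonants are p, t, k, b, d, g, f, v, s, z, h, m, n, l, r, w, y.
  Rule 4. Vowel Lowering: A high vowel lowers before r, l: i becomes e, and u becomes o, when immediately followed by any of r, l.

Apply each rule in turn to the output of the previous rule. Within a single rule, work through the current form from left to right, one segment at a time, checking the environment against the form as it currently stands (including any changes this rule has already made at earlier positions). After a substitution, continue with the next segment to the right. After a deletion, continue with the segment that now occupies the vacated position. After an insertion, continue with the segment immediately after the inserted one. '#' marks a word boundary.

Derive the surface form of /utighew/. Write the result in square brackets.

Rule 1 Regressive Voicing Assimilation: [utighew] → [utikhew]
Rule 2 Initial Consonant Epenthesis: [utikhew] → [tutikhew]
Rule 3 Medial Vowel Deletion: [tutikhew] → [ttkhew]
Rule 4 Vowel Lowering: no change — [ttkhew]

[ttkhew]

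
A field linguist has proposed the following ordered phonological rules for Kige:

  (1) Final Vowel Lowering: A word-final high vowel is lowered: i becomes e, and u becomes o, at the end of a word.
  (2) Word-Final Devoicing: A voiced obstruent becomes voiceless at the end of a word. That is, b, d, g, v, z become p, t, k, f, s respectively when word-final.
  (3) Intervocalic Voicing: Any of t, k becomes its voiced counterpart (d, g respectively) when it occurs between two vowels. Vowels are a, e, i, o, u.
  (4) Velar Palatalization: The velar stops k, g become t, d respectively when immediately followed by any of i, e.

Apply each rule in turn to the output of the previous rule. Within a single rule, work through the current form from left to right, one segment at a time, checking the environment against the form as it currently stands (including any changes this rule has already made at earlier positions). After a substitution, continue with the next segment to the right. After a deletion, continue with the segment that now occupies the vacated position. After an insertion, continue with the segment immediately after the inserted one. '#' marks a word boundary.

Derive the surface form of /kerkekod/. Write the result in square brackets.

(1) Final Vowel Lowering: no change — [kerkekod]
(2) Word-Final Devoicing: [kerkekod] → [kerkekot]
(3) Intervocalic Voicing: [kerkekot] → [kerkegot]
(4) Velar Palatalization: [kerkegot] → [tertegot]

[tertegot]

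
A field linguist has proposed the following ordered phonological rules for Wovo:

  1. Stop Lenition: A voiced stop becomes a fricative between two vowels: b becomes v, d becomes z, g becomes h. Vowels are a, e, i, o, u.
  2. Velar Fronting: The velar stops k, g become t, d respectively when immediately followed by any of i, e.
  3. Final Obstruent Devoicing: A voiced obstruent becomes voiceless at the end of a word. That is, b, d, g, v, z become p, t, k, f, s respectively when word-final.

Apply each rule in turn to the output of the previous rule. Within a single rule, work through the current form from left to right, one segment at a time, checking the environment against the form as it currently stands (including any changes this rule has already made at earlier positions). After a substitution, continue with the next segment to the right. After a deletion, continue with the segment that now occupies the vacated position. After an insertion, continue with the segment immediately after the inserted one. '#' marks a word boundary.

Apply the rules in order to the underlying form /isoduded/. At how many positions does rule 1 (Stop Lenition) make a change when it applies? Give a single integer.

2

1 Stop Lenition: [isoduded] → [isozuzed]
2 Velar Fronting: no change — [isozuzed]
3 Final Obstruent Devoicing: [isozuzed] → [isozuzet]
Rule 1 changed 2 position(s).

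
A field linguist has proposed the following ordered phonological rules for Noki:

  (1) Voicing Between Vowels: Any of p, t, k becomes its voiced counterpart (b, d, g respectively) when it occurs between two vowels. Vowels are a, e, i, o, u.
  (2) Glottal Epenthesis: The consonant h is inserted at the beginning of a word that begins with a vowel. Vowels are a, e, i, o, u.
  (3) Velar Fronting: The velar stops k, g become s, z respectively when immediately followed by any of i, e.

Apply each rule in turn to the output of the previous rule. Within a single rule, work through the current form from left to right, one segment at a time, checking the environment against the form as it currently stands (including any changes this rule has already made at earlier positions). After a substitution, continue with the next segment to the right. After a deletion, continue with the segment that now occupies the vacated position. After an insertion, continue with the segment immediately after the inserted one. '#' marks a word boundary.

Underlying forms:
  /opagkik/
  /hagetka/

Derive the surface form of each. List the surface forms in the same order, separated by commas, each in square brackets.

[hobagsik], [hazetka]

/opagkik/:
  (1) Voicing Between Vowels: [opagkik] → [obagkik]
  (2) Glottal Epenthesis: [obagkik] → [hobagkik]
  (3) Velar Fronting: [hobagkik] → [hobagsik]
/hagetka/:
  (1) Voicing Between Vowels: no change — [hagetka]
  (2) Glottal Epenthesis: no change — [hagetka]
  (3) Velar Fronting: [hagetka] → [hazetka]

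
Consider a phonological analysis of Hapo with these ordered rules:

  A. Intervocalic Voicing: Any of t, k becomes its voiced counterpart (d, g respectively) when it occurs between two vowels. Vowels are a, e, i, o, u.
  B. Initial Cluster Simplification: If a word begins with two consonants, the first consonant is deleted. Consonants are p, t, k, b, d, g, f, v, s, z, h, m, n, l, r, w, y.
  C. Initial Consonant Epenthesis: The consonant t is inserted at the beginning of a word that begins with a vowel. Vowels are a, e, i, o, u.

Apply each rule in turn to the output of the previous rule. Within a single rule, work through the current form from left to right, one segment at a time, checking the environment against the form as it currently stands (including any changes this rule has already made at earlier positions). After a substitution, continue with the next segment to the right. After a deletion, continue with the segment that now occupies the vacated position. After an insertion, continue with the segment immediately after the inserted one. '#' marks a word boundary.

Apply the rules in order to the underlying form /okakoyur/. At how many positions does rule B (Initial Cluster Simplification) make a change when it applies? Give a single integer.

0

A Intervocalic Voicing: [okakoyur] → [ogagoyur]
B Initial Cluster Simplification: no change — [ogagoyur]
C Initial Consonant Epenthesis: [ogagoyur] → [togagoyur]
Rule B changed 0 position(s).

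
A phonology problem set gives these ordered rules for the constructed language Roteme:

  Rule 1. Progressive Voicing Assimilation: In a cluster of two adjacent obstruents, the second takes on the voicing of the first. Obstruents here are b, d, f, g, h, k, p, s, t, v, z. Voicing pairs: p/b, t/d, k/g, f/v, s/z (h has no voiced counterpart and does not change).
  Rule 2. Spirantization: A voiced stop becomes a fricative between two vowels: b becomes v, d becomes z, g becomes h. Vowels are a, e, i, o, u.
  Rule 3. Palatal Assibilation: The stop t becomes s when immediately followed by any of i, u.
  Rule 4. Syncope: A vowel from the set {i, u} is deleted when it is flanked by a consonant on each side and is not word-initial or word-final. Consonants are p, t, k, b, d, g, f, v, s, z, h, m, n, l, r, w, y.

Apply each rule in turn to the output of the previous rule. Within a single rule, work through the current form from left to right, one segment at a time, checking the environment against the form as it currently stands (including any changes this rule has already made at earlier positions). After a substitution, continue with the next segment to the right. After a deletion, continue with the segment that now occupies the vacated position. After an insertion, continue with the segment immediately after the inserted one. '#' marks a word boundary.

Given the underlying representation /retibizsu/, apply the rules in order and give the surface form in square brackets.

Rule 1 Progressive Voicing Assimilation: [retibizsu] → [retibizzu]
Rule 2 Spirantization: [retibizzu] → [retivizzu]
Rule 3 Palatal Assibilation: [retivizzu] → [resivizzu]
Rule 4 Syncope: [resivizzu] → [resvzzu]

[resvzzu]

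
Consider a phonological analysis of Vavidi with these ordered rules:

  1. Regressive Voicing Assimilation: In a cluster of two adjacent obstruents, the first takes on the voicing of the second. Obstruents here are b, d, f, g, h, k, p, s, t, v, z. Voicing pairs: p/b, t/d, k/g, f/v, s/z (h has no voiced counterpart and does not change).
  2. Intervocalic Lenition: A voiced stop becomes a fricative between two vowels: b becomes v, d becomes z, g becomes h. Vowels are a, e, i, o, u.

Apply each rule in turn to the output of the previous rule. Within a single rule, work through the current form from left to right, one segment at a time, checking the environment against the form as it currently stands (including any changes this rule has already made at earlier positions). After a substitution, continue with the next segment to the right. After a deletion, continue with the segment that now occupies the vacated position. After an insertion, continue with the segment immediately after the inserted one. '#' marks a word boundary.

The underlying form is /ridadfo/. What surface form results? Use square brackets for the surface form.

1 Regressive Voicing Assimilation: [ridadfo] → [ridatfo]
2 Intervocalic Lenition: [ridatfo] → [rizatfo]

[rizatfo]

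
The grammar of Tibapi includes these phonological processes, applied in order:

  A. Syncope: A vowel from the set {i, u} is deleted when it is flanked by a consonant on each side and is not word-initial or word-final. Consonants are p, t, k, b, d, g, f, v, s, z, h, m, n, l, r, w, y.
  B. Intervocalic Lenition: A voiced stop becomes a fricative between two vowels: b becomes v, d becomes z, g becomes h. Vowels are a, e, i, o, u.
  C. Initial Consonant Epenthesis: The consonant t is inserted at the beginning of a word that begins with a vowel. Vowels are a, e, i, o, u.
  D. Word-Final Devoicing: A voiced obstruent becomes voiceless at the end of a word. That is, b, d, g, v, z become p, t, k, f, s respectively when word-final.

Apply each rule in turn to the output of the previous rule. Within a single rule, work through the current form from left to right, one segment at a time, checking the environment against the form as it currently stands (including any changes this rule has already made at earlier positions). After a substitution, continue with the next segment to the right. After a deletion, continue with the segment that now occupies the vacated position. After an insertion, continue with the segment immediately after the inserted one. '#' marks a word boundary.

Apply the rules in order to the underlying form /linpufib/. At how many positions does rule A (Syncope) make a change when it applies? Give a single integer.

A Syncope: [linpufib] → [lnpfb]
B Intervocalic Lenition: no change — [lnpfb]
C Initial Consonant Epenthesis: no change — [lnpfb]
D Word-Final Devoicing: [lnpfb] → [lnpfp]
Rule A changed 3 position(s).

3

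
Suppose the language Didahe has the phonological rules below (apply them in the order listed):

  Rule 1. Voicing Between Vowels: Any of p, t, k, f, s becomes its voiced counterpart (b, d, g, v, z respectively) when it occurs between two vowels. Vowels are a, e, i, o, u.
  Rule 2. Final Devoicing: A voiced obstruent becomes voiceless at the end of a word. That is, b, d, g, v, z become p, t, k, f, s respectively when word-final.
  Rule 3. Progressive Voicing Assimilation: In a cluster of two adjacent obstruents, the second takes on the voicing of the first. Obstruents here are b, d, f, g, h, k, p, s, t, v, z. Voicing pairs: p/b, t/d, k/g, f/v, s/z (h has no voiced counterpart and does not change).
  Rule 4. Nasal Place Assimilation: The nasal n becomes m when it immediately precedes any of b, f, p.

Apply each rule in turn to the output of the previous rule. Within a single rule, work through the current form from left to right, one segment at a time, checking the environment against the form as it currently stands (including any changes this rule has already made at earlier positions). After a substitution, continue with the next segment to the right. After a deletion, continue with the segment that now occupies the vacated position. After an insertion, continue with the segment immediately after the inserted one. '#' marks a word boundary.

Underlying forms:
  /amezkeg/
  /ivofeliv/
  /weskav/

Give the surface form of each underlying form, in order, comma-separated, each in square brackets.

/amezkeg/:
  Rule 1 Voicing Between Vowels: no change — [amezkeg]
  Rule 2 Final Devoicing: [amezkeg] → [amezkek]
  Rule 3 Progressive Voicing Assimilation: [amezkek] → [amezgek]
  Rule 4 Nasal Place Assimilation: no change — [amezgek]
/ivofeliv/:
  Rule 1 Voicing Between Vowels: [ivofeliv] → [ivoveliv]
  Rule 2 Final Devoicing: [ivoveliv] → [ivovelif]
  Rule 3 Progressive Voicing Assimilation: no change — [ivovelif]
  Rule 4 Nasal Place Assimilation: no change — [ivovelif]
/weskav/:
  Rule 1 Voicing Between Vowels: no change — [weskav]
  Rule 2 Final Devoicing: [weskav] → [weskaf]
  Rule 3 Progressive Voicing Assimilation: no change — [weskaf]
  Rule 4 Nasal Place Assimilation: no change — [weskaf]

[amezgek], [ivovelif], [weskaf]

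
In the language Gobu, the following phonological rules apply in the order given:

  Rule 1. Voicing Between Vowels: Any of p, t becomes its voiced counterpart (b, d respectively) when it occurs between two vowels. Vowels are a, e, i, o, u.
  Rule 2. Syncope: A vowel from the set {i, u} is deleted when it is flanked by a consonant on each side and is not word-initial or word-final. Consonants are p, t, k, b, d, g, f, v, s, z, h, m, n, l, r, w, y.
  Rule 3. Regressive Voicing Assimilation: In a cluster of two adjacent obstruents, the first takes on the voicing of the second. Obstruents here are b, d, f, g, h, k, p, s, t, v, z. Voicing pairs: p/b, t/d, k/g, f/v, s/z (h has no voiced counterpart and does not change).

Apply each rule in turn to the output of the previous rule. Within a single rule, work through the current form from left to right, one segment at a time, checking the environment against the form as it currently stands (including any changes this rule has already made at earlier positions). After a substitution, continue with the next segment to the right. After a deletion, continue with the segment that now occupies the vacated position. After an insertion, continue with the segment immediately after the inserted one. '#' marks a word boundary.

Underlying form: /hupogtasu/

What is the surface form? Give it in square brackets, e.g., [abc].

Rule 1 Voicing Between Vowels: [hupogtasu] → [hubogtasu]
Rule 2 Syncope: [hubogtasu] → [hbogtasu]
Rule 3 Regressive Voicing Assimilation: [hbogtasu] → [hboktasu]

[hboktasu]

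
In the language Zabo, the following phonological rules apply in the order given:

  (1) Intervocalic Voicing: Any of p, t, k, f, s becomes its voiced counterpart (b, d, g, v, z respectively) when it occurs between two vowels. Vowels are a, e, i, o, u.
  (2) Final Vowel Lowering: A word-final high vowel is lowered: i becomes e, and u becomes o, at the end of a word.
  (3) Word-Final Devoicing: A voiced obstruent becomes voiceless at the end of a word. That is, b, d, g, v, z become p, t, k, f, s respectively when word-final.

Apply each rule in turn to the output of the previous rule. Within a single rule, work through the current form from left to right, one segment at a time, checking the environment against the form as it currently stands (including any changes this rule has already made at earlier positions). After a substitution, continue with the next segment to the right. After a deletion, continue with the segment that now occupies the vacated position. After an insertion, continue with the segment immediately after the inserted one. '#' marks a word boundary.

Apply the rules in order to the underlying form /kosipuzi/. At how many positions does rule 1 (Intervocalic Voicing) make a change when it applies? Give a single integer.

2

(1) Intervocalic Voicing: [kosipuzi] → [kozibuzi]
(2) Final Vowel Lowering: [kozibuzi] → [kozibuze]
(3) Word-Final Devoicing: no change — [kozibuze]
Rule 1 changed 2 position(s).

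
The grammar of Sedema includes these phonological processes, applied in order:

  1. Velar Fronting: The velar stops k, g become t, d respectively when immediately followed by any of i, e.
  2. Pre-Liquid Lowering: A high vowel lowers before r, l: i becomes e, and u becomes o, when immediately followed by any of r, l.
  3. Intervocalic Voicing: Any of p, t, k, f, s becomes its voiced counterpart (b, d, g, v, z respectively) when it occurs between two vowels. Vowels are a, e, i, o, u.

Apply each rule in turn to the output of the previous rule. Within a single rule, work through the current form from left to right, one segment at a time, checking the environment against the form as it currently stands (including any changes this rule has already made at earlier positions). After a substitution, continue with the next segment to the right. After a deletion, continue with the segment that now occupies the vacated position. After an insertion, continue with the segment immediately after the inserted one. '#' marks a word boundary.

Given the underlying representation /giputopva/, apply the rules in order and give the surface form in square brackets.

[dibudopva]

1 Velar Fronting: [giputopva] → [diputopva]
2 Pre-Liquid Lowering: no change — [diputopva]
3 Intervocalic Voicing: [diputopva] → [dibudopva]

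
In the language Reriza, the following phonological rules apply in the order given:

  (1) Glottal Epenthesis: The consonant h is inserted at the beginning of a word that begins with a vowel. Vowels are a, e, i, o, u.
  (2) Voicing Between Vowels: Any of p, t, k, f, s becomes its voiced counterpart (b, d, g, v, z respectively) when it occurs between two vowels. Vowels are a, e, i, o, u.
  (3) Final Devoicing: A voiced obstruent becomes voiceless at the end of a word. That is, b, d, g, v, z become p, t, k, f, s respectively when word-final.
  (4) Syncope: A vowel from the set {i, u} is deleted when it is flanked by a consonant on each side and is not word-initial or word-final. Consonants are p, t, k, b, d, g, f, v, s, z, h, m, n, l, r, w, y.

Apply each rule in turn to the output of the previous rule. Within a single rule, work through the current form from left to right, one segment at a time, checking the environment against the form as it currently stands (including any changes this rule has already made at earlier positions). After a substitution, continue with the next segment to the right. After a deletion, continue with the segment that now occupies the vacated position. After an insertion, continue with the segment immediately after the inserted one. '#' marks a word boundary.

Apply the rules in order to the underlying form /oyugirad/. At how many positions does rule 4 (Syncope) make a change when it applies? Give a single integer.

(1) Glottal Epenthesis: [oyugirad] → [hoyugirad]
(2) Voicing Between Vowels: no change — [hoyugirad]
(3) Final Devoicing: [hoyugirad] → [hoyugirat]
(4) Syncope: [hoyugirat] → [hoygrat]
Rule 4 changed 2 position(s).

2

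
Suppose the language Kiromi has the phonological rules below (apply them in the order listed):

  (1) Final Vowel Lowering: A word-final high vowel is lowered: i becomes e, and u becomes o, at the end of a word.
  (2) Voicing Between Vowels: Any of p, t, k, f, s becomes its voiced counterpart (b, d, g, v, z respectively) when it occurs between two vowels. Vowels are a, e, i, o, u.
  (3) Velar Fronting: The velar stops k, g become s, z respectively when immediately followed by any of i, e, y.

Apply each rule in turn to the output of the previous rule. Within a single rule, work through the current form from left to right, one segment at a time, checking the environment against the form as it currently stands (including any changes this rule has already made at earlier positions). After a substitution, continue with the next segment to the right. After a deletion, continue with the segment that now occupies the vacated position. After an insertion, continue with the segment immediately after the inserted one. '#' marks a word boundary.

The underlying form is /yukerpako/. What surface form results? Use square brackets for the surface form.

(1) Final Vowel Lowering: no change — [yukerpako]
(2) Voicing Between Vowels: [yukerpako] → [yugerpago]
(3) Velar Fronting: [yugerpago] → [yuzerpago]

[yuzerpago]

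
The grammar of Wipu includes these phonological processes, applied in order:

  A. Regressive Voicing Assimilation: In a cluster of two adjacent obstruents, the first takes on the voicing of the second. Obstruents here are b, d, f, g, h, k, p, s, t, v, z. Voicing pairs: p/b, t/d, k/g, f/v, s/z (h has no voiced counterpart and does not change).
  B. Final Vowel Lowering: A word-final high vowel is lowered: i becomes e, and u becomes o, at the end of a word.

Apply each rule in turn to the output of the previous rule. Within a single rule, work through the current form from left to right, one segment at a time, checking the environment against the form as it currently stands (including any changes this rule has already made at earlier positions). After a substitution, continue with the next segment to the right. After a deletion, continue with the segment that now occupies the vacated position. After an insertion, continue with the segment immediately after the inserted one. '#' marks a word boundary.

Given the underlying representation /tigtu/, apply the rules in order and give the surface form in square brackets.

A Regressive Voicing Assimilation: [tigtu] → [tiktu]
B Final Vowel Lowering: [tiktu] → [tikto]

[tikto]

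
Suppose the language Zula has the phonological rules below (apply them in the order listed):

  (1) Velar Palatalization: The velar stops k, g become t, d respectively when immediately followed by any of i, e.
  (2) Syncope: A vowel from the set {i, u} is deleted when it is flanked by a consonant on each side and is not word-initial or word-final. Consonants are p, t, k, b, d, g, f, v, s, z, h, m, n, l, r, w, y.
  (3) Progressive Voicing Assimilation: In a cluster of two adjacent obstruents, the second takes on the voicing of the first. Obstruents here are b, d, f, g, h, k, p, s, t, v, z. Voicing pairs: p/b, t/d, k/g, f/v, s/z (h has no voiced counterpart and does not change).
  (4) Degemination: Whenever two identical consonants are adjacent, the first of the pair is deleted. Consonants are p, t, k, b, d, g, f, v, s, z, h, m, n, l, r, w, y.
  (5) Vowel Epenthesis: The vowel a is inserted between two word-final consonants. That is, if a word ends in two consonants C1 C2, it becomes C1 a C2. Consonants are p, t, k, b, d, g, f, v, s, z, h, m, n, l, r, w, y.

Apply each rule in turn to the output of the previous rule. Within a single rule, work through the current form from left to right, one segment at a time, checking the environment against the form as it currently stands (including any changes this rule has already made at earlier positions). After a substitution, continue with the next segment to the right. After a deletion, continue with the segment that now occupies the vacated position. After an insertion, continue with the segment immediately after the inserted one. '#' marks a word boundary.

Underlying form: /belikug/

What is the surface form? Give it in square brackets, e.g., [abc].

(1) Velar Palatalization: no change — [belikug]
(2) Syncope: [belikug] → [belkg]
(3) Progressive Voicing Assimilation: [belkg] → [belkk]
(4) Degemination: [belkk] → [belk]
(5) Vowel Epenthesis: [belk] → [belak]

[belak]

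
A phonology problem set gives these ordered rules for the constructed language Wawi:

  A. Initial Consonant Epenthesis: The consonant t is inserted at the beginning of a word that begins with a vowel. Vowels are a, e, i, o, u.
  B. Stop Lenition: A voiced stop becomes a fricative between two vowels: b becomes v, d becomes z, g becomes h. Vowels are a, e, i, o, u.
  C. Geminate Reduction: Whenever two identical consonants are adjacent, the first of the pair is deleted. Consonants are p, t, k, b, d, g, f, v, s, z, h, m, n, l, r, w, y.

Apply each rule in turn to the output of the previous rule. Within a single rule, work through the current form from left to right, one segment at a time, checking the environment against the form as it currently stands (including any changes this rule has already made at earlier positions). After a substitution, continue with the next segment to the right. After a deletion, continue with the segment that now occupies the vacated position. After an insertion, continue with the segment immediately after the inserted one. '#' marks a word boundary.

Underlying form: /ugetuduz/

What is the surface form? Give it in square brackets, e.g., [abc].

A Initial Consonant Epenthesis: [ugetuduz] → [tugetuduz]
B Stop Lenition: [tugetuduz] → [tuhetuzuz]
C Geminate Reduction: no change — [tuhetuzuz]

[tuhetuzuz]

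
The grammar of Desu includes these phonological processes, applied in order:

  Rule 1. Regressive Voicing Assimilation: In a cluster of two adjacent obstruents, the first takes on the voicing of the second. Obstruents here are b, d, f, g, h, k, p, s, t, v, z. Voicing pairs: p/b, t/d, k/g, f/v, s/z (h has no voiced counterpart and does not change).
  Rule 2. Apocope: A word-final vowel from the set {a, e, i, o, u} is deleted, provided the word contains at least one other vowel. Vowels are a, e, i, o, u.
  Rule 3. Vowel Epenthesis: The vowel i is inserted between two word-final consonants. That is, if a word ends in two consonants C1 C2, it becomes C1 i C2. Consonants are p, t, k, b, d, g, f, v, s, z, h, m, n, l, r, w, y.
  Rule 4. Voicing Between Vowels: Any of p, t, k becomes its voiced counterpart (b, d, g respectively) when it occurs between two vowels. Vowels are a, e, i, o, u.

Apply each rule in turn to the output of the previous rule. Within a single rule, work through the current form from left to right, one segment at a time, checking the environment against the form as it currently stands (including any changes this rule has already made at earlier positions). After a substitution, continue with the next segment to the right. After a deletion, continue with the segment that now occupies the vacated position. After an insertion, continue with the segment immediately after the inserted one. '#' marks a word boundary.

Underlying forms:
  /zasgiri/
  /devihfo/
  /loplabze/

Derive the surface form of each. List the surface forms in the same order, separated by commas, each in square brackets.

/zasgiri/:
  Rule 1 Regressive Voicing Assimilation: [zasgiri] → [zazgiri]
  Rule 2 Apocope: [zazgiri] → [zazgir]
  Rule 3 Vowel Epenthesis: no change — [zazgir]
  Rule 4 Voicing Between Vowels: no change — [zazgir]
/devihfo/:
  Rule 1 Regressive Voicing Assimilation: no change — [devihfo]
  Rule 2 Apocope: [devihfo] → [devihf]
  Rule 3 Vowel Epenthesis: [devihf] → [devihif]
  Rule 4 Voicing Between Vowels: no change — [devihif]
/loplabze/:
  Rule 1 Regressive Voicing Assimilation: no change — [loplabze]
  Rule 2 Apocope: [loplabze] → [loplabz]
  Rule 3 Vowel Epenthesis: [loplabz] → [loplabiz]
  Rule 4 Voicing Between Vowels: no change — [loplabiz]

[zazgir], [devihif], [loplabiz]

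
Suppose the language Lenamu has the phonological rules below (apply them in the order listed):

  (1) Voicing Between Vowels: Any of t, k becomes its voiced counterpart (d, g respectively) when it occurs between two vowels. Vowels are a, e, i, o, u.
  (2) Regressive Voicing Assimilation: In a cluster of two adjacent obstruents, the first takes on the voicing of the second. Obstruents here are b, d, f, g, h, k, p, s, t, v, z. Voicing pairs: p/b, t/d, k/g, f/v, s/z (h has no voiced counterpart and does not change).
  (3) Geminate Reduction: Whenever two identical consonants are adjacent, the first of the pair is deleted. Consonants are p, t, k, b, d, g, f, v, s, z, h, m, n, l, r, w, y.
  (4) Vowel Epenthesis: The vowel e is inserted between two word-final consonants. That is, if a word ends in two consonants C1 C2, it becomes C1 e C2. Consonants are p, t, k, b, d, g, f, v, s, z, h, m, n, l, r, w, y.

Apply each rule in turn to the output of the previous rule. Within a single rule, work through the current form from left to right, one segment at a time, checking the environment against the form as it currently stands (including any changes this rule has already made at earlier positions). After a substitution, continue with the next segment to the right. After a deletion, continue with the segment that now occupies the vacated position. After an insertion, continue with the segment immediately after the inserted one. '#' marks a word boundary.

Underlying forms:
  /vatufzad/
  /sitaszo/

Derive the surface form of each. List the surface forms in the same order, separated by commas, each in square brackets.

[vaduvzad], [sidazo]

/vatufzad/:
  (1) Voicing Between Vowels: [vatufzad] → [vadufzad]
  (2) Regressive Voicing Assimilation: [vadufzad] → [vaduvzad]
  (3) Geminate Reduction: no change — [vaduvzad]
  (4) Vowel Epenthesis: no change — [vaduvzad]
/sitaszo/:
  (1) Voicing Between Vowels: [sitaszo] → [sidaszo]
  (2) Regressive Voicing Assimilation: [sidaszo] → [sidazzo]
  (3) Geminate Reduction: [sidazzo] → [sidazo]
  (4) Vowel Epenthesis: no change — [sidazo]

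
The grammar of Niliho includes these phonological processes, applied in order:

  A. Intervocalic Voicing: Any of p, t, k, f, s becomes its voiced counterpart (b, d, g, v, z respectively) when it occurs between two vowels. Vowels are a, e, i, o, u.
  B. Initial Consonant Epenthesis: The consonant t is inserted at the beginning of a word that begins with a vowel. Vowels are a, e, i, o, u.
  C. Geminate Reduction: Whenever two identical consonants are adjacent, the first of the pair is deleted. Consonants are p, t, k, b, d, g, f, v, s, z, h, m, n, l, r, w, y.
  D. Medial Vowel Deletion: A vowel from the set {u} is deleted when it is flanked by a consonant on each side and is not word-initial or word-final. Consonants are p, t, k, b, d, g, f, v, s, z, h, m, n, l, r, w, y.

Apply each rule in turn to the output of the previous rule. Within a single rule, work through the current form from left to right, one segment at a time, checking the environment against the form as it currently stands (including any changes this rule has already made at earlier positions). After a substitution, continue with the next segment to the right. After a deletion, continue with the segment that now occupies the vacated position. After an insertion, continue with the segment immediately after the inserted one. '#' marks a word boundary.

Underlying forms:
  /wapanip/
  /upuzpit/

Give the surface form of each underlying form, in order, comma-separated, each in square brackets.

[wabanip], [tbzpit]

/wapanip/:
  A Intervocalic Voicing: [wapanip] → [wabanip]
  B Initial Consonant Epenthesis: no change — [wabanip]
  C Geminate Reduction: no change — [wabanip]
  D Medial Vowel Deletion: no change — [wabanip]
/upuzpit/:
  A Intervocalic Voicing: [upuzpit] → [ubuzpit]
  B Initial Consonant Epenthesis: [ubuzpit] → [tubuzpit]
  C Geminate Reduction: no change — [tubuzpit]
  D Medial Vowel Deletion: [tubuzpit] → [tbzpit]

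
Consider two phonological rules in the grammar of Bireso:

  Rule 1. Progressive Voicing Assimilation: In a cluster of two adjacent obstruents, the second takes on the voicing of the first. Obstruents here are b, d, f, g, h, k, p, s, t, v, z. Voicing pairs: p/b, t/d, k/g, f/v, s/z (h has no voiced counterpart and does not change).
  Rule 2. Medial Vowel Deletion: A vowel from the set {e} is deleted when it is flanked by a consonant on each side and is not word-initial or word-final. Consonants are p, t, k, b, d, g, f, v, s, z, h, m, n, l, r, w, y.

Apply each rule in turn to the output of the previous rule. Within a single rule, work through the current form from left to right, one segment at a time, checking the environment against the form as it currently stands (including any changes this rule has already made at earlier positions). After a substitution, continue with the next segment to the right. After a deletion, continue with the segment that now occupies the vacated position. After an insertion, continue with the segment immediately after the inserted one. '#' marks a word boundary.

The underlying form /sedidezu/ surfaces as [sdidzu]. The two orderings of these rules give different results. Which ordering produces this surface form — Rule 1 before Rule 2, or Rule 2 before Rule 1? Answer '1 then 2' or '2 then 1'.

1 then 2

Order 1 then 2:
  1 Progressive Voicing Assimilation: no change — [sedidezu]
  2 Medial Vowel Deletion: [sedidezu] → [sdidzu]
  result: [sdidzu]
Order 2 then 1:
  2 Medial Vowel Deletion: [sedidezu] → [sdidzu]
  1 Progressive Voicing Assimilation: [sdidzu] → [stidzu]
  result: [stidzu]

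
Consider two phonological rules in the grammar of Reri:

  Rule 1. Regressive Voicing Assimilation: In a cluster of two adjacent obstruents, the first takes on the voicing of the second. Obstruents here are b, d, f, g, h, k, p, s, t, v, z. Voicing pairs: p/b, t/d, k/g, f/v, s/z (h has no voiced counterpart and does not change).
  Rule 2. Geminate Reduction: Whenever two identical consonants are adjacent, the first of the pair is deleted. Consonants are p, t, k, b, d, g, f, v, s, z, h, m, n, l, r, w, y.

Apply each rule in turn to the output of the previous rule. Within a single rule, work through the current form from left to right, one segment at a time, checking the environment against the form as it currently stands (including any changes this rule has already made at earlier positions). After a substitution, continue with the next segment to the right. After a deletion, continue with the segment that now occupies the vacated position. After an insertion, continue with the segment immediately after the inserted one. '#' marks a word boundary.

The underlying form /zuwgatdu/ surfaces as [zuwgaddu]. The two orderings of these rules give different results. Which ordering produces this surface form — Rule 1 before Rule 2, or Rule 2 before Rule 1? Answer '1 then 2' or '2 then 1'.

2 then 1

Order 1 then 2:
  1 Regressive Voicing Assimilation: [zuwgatdu] → [zuwgaddu]
  2 Geminate Reduction: [zuwgaddu] → [zuwgadu]
  result: [zuwgadu]
Order 2 then 1:
  2 Geminate Reduction: no change — [zuwgatdu]
  1 Regressive Voicing Assimilation: [zuwgatdu] → [zuwgaddu]
  result: [zuwgaddu]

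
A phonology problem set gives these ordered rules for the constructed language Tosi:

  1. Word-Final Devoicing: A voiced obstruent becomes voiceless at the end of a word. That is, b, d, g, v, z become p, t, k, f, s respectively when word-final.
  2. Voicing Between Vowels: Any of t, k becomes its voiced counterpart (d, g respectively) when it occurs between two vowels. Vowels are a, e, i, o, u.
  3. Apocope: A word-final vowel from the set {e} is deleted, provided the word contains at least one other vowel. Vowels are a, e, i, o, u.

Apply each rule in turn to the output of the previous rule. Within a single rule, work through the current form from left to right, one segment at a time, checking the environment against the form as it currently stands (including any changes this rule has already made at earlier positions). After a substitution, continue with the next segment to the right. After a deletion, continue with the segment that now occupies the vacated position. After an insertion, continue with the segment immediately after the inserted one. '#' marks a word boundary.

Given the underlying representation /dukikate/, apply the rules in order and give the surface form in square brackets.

[dugigad]

1 Word-Final Devoicing: no change — [dukikate]
2 Voicing Between Vowels: [dukikate] → [dugigade]
3 Apocope: [dugigade] → [dugigad]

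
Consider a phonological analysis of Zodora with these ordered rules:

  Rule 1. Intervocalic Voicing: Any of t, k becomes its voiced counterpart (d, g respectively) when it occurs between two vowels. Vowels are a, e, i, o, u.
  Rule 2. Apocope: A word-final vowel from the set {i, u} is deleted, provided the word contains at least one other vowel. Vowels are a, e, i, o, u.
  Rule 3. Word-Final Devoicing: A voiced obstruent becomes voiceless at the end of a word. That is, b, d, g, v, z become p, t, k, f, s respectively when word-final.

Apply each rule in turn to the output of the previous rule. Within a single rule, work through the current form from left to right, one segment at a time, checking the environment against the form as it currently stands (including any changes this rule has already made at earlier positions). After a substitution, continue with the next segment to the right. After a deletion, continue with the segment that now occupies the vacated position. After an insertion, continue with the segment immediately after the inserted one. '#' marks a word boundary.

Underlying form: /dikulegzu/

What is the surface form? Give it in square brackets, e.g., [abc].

[digulegs]

Rule 1 Intervocalic Voicing: [dikulegzu] → [digulegzu]
Rule 2 Apocope: [digulegzu] → [digulegz]
Rule 3 Word-Final Devoicing: [digulegz] → [digulegs]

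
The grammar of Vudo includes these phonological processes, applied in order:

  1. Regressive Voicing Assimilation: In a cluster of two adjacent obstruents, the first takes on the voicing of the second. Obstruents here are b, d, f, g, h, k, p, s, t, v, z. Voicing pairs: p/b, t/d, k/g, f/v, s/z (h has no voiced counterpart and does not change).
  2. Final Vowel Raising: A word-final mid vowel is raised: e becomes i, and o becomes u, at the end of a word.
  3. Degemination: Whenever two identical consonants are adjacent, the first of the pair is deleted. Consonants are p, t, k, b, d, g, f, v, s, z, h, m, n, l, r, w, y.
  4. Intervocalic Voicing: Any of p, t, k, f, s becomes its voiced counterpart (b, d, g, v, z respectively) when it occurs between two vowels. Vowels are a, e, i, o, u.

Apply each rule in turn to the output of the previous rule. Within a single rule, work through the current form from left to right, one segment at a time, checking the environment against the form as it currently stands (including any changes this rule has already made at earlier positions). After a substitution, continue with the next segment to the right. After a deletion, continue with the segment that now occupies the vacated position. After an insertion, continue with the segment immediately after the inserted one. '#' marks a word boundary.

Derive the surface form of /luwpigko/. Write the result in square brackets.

[luwpigu]

1 Regressive Voicing Assimilation: [luwpigko] → [luwpikko]
2 Final Vowel Raising: [luwpikko] → [luwpikku]
3 Degemination: [luwpikku] → [luwpiku]
4 Intervocalic Voicing: [luwpiku] → [luwpigu]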